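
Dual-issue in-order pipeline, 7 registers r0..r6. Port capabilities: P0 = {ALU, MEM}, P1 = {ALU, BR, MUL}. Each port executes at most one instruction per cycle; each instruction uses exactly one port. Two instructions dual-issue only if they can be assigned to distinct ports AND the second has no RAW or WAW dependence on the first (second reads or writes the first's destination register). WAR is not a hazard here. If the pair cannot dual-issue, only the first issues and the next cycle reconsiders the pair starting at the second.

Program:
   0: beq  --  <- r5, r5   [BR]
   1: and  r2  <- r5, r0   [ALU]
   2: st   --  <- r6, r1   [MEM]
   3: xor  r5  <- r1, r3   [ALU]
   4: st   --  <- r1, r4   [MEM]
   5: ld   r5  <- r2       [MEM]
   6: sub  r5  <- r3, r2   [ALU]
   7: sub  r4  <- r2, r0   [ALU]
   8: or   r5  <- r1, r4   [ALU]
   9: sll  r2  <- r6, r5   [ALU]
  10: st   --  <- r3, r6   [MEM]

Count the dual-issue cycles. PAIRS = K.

PAIRS = 4

#0 head=0: beq.BR and.ALU i0&i1 dual
#1 head=2: st.MEM xor.ALU i2&i3 dual
#2 head=4: st.MEM i4 no-port MEM/MEM
#3 head=5: ld.MEM i5 WAW r5
#4 head=6: sub.ALU sub.ALU i6&i7 dual
#5 head=8: or.ALU i8 RAW r5
#6 head=9: sll.ALU st.MEM i9&i10 dual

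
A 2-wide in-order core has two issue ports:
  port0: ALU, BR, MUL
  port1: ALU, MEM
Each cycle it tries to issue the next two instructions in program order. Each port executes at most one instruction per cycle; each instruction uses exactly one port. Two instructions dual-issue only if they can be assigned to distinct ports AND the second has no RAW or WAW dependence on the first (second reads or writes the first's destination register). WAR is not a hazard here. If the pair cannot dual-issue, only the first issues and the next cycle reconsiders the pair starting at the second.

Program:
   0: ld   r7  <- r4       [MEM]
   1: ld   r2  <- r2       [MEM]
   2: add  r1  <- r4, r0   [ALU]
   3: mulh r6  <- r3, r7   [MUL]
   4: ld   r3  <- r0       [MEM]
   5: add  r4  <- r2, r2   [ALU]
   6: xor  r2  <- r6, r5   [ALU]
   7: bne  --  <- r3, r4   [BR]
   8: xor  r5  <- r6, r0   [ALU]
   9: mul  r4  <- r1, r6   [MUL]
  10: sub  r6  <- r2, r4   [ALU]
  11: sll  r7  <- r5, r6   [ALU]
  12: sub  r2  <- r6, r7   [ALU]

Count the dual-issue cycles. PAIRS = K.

t=0 i0:ld ; no-port MEM/MEM
t=1 i1,i2:ld/add ; pair
t=2 i3,i4:mulh/ld ; pair
t=3 i5,i6:add/xor ; pair
t=4 i7,i8:bne/xor ; pair
t=5 i9:mul ; RAW r4
t=6 i10:sub ; RAW r6
t=7 i11:sll ; RAW r7
t=8 i12:sub ; tail

PAIRS = 4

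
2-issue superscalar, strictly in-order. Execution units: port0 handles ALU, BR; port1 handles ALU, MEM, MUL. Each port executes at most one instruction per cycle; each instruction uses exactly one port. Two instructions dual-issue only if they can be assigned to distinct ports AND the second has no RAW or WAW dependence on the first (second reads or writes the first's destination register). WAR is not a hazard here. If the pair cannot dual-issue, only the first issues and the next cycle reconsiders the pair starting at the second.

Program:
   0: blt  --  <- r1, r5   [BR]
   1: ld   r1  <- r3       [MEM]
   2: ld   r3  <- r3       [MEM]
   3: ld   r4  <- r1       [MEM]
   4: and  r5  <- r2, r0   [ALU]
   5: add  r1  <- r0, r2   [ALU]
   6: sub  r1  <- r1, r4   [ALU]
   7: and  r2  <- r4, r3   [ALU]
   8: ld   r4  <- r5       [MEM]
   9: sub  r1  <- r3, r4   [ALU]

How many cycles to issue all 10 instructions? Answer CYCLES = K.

  cy0 -> i0/i1 (blt;ld) 2-wide
  cy1 -> i2 (ld) no-port MEM/MEM
  cy2 -> i3/i4 (ld;and) 2-wide
  cy3 -> i5 (add) RAW+WAW r1
  cy4 -> i6/i7 (sub;and) 2-wide
  cy5 -> i8 (ld) RAW r4
  cy6 -> i9 (sub) tail

CYCLES = 7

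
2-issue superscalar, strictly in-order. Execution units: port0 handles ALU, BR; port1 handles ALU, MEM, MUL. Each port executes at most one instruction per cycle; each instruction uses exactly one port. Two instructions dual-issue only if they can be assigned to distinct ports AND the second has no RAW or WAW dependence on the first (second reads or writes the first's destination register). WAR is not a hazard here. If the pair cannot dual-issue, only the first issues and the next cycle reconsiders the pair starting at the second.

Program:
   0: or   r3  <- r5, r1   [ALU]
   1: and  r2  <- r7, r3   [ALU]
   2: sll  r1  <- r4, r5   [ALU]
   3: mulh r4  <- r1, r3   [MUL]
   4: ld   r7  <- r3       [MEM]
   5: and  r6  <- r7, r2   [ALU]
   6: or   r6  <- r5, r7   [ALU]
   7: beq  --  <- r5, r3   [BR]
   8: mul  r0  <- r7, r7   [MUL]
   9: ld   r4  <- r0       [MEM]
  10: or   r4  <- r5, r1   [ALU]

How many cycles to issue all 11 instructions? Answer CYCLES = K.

CYCLES = 9

[0] i0  or.ALU  -- RAW r3
[1] i1,i2  and.ALU sll.ALU  -- dual
[2] i3  mulh.MUL  -- no-port MUL/MEM
[3] i4  ld.MEM  -- RAW r7
[4] i5  and.ALU  -- WAW r6
[5] i6,i7  or.ALU beq.BR  -- dual
[6] i8  mul.MUL  -- no-port MUL/MEM
[7] i9  ld.MEM  -- WAW r4
[8] i10  or.ALU  -- tail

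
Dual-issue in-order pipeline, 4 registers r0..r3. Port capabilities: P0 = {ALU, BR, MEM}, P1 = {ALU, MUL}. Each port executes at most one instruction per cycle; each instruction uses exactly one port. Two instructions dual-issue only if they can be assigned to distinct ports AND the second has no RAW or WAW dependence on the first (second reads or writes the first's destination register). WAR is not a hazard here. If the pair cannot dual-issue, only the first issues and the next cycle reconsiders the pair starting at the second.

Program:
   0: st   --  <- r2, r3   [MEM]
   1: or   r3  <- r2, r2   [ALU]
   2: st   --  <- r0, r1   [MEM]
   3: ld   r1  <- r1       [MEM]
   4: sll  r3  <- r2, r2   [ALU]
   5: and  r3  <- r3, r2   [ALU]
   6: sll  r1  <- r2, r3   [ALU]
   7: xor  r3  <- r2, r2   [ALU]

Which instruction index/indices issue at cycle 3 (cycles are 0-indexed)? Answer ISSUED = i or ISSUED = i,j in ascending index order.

ISSUED = 5

  cy0 -> i0&i1 (st;or) dual
  cy1 -> i2 (st) no-port MEM/MEM
  cy2 -> i3&i4 (ld;sll) dual
  cy3 -> i5 (and) RAW r3
  cy4 -> i6&i7 (sll;xor) dual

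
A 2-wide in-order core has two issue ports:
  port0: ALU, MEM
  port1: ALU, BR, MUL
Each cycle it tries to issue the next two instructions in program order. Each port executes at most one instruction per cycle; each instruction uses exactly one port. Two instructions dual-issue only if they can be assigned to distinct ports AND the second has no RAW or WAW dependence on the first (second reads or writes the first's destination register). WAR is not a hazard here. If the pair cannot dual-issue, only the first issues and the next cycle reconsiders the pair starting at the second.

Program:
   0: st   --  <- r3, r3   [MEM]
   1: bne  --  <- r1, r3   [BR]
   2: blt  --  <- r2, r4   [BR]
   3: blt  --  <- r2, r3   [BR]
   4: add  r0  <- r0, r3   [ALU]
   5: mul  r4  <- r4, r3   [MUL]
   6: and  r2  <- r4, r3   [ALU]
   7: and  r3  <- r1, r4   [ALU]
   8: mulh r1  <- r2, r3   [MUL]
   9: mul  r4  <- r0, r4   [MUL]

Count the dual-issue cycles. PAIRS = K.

PAIRS = 3

0. st/bne @i0,i1  | pair
1. blt @i2  | no-port BR/BR
2. blt/add @i3,i4  | pair
3. mul @i5  | RAW r4
4. and/and @i6,i7  | pair
5. mulh @i8  | no-port MUL/MUL
6. mul @i9  | tail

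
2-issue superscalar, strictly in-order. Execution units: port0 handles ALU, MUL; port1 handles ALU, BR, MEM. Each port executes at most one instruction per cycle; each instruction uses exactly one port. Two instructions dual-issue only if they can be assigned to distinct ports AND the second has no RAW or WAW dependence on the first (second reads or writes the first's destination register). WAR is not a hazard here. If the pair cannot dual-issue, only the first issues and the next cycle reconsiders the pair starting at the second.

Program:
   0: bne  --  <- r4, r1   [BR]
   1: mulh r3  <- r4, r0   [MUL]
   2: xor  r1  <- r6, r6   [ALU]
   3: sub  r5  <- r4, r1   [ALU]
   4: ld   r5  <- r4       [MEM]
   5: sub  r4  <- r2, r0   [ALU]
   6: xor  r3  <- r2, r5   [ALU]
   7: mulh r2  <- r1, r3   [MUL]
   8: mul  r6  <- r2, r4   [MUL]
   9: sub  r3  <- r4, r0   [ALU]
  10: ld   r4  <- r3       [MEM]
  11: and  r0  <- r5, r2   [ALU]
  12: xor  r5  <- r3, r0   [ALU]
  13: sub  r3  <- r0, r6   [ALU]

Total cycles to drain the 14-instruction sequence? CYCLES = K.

CYCLES = 9

0. bne/mulh @i0/i1  | dual
1. xor @i2  | RAW r1
2. sub @i3  | WAW r5
3. ld/sub @i4/i5  | dual
4. xor @i6  | RAW r3
5. mulh @i7  | no-port MUL/MUL
6. mul/sub @i8/i9  | dual
7. ld/and @i10/i11  | dual
8. xor/sub @i12/i13  | dual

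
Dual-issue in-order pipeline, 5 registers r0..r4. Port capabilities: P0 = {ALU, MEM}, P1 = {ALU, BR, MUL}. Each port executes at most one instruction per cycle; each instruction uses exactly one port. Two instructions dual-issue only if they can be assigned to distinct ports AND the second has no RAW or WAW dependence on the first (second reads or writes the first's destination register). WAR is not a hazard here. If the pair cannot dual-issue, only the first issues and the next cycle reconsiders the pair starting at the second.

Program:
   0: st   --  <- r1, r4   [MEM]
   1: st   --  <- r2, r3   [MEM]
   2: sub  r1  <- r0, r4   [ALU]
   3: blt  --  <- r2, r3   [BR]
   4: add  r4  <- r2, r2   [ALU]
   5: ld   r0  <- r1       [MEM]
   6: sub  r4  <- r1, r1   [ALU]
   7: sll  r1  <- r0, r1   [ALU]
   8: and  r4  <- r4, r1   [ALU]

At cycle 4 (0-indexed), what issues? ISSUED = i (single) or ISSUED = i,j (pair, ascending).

#0 head=0: st.MEM i0 no-port MEM/MEM
#1 head=1: st.MEM+sub.ALU i1+i2 dual
#2 head=3: blt.BR+add.ALU i3+i4 dual
#3 head=5: ld.MEM+sub.ALU i5+i6 dual
#4 head=7: sll.ALU i7 RAW r1
#5 head=8: and.ALU i8 tail

ISSUED = 7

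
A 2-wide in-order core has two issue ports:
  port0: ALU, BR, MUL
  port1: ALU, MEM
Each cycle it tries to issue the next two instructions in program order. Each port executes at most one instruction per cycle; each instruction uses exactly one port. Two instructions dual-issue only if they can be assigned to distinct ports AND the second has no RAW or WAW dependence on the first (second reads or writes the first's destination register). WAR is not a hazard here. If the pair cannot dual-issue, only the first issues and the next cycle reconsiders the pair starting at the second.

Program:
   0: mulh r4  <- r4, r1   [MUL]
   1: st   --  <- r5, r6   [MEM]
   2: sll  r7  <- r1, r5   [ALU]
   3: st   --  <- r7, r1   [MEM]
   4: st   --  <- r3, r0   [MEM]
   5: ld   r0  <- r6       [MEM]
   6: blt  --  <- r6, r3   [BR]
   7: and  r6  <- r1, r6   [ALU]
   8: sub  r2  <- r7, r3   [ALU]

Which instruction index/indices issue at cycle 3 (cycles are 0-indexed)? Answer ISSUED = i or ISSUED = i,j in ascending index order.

0. mulh.MUL+st.MEM @i0&i1  | dual
1. sll.ALU @i2  | RAW r7
2. st.MEM @i3  | no-port MEM/MEM
3. st.MEM @i4  | no-port MEM/MEM
4. ld.MEM+blt.BR @i5&i6  | dual
5. and.ALU+sub.ALU @i7&i8  | dual

ISSUED = 4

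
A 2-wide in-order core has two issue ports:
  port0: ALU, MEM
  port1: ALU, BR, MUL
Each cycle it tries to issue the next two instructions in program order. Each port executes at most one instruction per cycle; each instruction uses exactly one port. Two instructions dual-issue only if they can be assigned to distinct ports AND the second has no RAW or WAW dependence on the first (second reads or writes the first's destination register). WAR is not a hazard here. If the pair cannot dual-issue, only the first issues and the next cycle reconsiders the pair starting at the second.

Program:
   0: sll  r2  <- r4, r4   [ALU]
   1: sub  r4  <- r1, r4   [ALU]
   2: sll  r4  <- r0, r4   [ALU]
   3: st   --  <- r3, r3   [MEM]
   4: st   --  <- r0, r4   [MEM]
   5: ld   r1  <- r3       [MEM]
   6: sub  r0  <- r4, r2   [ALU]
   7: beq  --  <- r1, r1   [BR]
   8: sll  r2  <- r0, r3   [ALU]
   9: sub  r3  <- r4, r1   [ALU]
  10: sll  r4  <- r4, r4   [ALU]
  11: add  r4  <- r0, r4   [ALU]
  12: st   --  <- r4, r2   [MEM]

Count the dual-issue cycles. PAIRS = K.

PAIRS = 5

c0: i0+i1 sll sub  pair
c1: i2+i3 sll st  pair
c2: i4 st  no-port MEM/MEM
c3: i5+i6 ld sub  pair
c4: i7+i8 beq sll  pair
c5: i9+i10 sub sll  pair
c6: i11 add  RAW r4
c7: i12 st  tail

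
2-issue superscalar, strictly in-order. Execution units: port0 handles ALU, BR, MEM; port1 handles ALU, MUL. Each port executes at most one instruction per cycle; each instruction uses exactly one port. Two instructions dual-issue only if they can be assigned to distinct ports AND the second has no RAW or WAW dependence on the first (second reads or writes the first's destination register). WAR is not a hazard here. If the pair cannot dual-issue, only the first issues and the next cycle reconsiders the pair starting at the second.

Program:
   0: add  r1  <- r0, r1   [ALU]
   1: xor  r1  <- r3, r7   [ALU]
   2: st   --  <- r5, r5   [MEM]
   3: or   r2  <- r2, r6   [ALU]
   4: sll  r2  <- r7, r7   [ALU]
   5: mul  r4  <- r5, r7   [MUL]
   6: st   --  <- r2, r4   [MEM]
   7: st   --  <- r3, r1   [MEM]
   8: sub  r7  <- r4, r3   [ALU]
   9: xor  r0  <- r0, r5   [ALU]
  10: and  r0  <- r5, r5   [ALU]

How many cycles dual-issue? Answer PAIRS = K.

[0] i0  add  -- WAW r1
[1] i1,i2  xor st  -- pair
[2] i3  or  -- WAW r2
[3] i4,i5  sll mul  -- pair
[4] i6  st  -- no-port MEM/MEM
[5] i7,i8  st sub  -- pair
[6] i9  xor  -- WAW r0
[7] i10  and  -- tail

PAIRS = 3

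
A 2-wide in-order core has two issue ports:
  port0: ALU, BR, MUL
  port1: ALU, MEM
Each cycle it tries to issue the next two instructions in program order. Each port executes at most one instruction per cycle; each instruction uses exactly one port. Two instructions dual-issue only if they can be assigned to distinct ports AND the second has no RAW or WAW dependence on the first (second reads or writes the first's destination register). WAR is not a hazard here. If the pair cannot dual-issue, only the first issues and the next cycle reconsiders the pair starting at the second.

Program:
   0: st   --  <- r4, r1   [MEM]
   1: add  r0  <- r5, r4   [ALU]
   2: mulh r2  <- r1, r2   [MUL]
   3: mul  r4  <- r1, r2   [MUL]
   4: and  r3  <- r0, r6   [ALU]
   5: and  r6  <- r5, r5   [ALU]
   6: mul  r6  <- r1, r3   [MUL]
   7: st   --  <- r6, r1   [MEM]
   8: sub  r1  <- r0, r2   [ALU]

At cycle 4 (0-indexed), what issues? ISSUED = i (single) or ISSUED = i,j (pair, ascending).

ISSUED = 6

  cy0 -> i0,i1 (st.MEM/add.ALU) pair
  cy1 -> i2 (mulh.MUL) no-port MUL/MUL
  cy2 -> i3,i4 (mul.MUL/and.ALU) pair
  cy3 -> i5 (and.ALU) WAW r6
  cy4 -> i6 (mul.MUL) RAW r6
  cy5 -> i7,i8 (st.MEM/sub.ALU) pair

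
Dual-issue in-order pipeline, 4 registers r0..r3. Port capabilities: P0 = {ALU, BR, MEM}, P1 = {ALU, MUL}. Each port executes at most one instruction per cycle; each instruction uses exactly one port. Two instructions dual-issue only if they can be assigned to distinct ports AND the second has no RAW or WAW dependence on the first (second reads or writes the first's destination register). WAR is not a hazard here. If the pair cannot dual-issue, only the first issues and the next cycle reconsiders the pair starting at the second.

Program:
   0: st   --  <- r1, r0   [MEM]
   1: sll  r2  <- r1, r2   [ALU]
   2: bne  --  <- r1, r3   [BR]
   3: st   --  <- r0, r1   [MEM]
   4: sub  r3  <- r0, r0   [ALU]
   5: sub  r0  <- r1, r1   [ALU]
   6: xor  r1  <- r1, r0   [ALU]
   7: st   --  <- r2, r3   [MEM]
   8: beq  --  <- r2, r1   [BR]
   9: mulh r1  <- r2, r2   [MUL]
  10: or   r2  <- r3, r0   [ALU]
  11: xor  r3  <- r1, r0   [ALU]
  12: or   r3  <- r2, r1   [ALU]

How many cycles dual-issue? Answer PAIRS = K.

PAIRS = 5

  cy0 -> i0&i1 (st.MEM;sll.ALU) 2-wide
  cy1 -> i2 (bne.BR) no-port BR/MEM
  cy2 -> i3&i4 (st.MEM;sub.ALU) 2-wide
  cy3 -> i5 (sub.ALU) RAW r0
  cy4 -> i6&i7 (xor.ALU;st.MEM) 2-wide
  cy5 -> i8&i9 (beq.BR;mulh.MUL) 2-wide
  cy6 -> i10&i11 (or.ALU;xor.ALU) 2-wide
  cy7 -> i12 (or.ALU) tail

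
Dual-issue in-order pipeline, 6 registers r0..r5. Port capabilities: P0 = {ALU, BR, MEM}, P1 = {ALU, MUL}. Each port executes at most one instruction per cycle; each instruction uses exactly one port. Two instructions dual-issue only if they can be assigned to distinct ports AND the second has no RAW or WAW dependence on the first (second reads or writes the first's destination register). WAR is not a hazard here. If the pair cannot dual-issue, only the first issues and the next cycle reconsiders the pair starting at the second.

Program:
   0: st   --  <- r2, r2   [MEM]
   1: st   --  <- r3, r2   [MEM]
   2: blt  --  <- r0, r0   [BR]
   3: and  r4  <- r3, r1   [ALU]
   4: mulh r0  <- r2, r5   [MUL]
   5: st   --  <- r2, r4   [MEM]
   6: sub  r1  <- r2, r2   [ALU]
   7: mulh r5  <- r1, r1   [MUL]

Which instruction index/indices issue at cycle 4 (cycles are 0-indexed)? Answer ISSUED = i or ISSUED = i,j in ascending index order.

ISSUED = 6

[0] i0  st  -- no-port MEM/MEM
[1] i1  st  -- no-port MEM/BR
[2] i2&i3  blt;and  -- pair
[3] i4&i5  mulh;st  -- pair
[4] i6  sub  -- RAW r1
[5] i7  mulh  -- tail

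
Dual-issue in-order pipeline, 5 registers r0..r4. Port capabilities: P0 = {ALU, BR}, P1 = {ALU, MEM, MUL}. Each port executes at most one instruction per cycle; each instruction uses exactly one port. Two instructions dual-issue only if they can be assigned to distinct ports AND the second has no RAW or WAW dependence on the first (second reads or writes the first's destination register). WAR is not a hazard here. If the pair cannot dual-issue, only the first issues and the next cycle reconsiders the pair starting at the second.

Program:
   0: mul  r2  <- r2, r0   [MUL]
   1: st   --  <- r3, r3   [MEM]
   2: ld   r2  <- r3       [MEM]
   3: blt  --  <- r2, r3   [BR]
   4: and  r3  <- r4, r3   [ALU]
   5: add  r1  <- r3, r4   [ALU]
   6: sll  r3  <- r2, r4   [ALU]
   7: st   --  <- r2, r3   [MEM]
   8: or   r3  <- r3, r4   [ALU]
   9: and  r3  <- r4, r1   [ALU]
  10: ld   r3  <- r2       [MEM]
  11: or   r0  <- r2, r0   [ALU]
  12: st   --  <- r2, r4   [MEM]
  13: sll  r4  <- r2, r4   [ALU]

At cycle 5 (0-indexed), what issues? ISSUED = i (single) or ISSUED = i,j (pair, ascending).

#0 head=0: mul.MUL i0 no-port MUL/MEM
#1 head=1: st.MEM i1 no-port MEM/MEM
#2 head=2: ld.MEM i2 RAW r2
#3 head=3: blt.BR;and.ALU i3,i4 dual
#4 head=5: add.ALU;sll.ALU i5,i6 dual
#5 head=7: st.MEM;or.ALU i7,i8 dual
#6 head=9: and.ALU i9 WAW r3
#7 head=10: ld.MEM;or.ALU i10,i11 dual
#8 head=12: st.MEM;sll.ALU i12,i13 dual

ISSUED = 7,8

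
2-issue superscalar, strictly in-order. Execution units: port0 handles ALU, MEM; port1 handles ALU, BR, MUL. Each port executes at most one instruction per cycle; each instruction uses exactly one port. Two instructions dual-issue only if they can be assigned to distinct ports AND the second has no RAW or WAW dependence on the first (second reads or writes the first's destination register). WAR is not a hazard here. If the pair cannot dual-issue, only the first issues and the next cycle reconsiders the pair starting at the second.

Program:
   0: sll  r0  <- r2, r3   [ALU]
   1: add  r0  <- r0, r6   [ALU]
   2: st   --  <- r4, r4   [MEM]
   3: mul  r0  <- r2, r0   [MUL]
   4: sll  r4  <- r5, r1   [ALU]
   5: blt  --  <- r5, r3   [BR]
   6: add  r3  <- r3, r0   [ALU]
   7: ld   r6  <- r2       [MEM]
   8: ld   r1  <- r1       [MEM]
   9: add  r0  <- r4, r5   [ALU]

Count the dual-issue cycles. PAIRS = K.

PAIRS = 4

  cy0 -> i0 (sll.ALU) RAW+WAW r0
  cy1 -> i1&i2 (add.ALU+st.MEM) dual
  cy2 -> i3&i4 (mul.MUL+sll.ALU) dual
  cy3 -> i5&i6 (blt.BR+add.ALU) dual
  cy4 -> i7 (ld.MEM) no-port MEM/MEM
  cy5 -> i8&i9 (ld.MEM+add.ALU) dual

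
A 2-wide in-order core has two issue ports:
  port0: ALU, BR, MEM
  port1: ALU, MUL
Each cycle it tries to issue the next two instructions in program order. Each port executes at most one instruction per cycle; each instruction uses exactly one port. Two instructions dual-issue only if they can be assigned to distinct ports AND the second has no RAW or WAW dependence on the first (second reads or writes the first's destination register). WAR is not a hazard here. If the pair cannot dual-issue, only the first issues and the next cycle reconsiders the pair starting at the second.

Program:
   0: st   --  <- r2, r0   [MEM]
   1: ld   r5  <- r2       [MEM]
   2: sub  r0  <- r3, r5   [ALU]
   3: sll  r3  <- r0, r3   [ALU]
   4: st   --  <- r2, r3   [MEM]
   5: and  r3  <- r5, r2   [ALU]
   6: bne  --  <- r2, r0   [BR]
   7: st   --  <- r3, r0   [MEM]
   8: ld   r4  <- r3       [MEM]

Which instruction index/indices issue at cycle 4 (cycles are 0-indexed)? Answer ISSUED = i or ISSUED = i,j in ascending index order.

#0 head=0: st.MEM i0 no-port MEM/MEM
#1 head=1: ld.MEM i1 RAW r5
#2 head=2: sub.ALU i2 RAW r0
#3 head=3: sll.ALU i3 RAW r3
#4 head=4: st.MEM;and.ALU i4/i5 2-wide
#5 head=6: bne.BR i6 no-port BR/MEM
#6 head=7: st.MEM i7 no-port MEM/MEM
#7 head=8: ld.MEM i8 tail

ISSUED = 4,5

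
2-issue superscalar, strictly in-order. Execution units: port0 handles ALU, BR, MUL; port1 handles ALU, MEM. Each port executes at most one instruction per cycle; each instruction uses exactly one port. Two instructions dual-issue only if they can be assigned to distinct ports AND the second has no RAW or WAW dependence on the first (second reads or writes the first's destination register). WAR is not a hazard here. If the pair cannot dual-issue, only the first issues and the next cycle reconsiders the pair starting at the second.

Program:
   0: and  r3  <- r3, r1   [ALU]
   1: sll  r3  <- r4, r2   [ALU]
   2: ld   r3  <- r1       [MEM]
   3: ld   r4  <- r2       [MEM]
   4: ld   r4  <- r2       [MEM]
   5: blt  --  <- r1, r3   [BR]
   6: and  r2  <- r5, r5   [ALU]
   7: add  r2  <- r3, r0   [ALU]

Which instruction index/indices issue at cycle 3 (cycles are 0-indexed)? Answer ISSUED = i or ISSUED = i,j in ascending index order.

ISSUED = 3

  cy0 -> i0 (and) WAW r3
  cy1 -> i1 (sll) WAW r3
  cy2 -> i2 (ld) no-port MEM/MEM
  cy3 -> i3 (ld) no-port MEM/MEM
  cy4 -> i4&i5 (ld/blt) dual
  cy5 -> i6 (and) WAW r2
  cy6 -> i7 (add) tail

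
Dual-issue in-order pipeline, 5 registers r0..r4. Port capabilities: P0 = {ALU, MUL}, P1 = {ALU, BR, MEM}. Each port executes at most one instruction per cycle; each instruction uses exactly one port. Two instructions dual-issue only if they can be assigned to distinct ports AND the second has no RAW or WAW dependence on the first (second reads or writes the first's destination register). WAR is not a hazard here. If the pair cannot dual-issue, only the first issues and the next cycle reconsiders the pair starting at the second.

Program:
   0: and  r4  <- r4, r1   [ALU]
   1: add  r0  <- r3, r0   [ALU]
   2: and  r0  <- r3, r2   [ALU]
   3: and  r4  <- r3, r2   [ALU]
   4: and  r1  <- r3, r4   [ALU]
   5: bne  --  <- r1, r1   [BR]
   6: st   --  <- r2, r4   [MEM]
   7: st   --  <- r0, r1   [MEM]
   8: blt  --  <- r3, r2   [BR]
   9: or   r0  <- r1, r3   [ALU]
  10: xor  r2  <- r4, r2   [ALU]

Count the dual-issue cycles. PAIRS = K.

PAIRS = 3

[0] i0+i1  and.ALU add.ALU  -- 2-wide
[1] i2+i3  and.ALU and.ALU  -- 2-wide
[2] i4  and.ALU  -- RAW r1
[3] i5  bne.BR  -- no-port BR/MEM
[4] i6  st.MEM  -- no-port MEM/MEM
[5] i7  st.MEM  -- no-port MEM/BR
[6] i8+i9  blt.BR or.ALU  -- 2-wide
[7] i10  xor.ALU  -- tail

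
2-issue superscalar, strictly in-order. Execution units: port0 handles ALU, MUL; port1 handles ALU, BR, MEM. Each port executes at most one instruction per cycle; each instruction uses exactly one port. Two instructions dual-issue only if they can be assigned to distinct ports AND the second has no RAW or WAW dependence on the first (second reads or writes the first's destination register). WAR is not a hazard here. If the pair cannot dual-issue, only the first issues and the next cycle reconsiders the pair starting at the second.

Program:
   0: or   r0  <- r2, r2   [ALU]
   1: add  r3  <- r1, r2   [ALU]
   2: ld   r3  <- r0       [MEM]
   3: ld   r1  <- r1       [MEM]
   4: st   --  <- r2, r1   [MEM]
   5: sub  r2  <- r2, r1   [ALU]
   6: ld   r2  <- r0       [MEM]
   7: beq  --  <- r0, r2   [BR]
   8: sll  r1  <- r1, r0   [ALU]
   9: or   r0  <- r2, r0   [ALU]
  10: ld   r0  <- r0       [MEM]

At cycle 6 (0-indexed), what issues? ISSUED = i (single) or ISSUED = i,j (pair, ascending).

#0 head=0: or.ALU;add.ALU i0&i1 2-wide
#1 head=2: ld.MEM i2 no-port MEM/MEM
#2 head=3: ld.MEM i3 no-port MEM/MEM
#3 head=4: st.MEM;sub.ALU i4&i5 2-wide
#4 head=6: ld.MEM i6 no-port MEM/BR
#5 head=7: beq.BR;sll.ALU i7&i8 2-wide
#6 head=9: or.ALU i9 RAW+WAW r0
#7 head=10: ld.MEM i10 tail

ISSUED = 9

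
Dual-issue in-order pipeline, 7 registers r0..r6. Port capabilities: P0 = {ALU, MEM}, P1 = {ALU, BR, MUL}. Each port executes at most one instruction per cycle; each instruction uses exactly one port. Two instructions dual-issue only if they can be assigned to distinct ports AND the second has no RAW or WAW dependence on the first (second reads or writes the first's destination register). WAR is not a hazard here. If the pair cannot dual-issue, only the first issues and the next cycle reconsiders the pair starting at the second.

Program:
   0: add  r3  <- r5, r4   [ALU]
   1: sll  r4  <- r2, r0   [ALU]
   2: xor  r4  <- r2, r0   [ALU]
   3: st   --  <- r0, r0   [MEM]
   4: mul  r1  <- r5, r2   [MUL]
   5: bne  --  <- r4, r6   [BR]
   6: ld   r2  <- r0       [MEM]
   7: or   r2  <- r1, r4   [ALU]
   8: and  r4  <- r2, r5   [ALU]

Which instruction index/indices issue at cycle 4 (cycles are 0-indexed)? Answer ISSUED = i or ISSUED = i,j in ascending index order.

ISSUED = 7

[0] i0,i1  add;sll  -- 2-wide
[1] i2,i3  xor;st  -- 2-wide
[2] i4  mul  -- no-port MUL/BR
[3] i5,i6  bne;ld  -- 2-wide
[4] i7  or  -- RAW r2
[5] i8  and  -- tail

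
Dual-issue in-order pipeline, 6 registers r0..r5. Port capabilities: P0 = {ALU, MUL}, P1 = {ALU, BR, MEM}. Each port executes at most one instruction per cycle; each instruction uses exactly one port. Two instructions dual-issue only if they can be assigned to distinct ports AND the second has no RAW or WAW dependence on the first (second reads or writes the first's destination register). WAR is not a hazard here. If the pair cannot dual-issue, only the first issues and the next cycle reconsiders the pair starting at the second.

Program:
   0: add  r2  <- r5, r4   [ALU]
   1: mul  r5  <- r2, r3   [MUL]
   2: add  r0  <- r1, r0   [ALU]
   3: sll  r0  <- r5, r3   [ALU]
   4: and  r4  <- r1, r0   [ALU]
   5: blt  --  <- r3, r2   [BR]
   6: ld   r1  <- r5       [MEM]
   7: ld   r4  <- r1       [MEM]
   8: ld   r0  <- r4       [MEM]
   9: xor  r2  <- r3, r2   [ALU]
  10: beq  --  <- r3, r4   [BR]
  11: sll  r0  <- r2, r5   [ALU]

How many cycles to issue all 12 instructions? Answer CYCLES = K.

[0] i0  add.ALU  -- RAW r2
[1] i1&i2  mul.MUL+add.ALU  -- dual
[2] i3  sll.ALU  -- RAW r0
[3] i4&i5  and.ALU+blt.BR  -- dual
[4] i6  ld.MEM  -- no-port MEM/MEM
[5] i7  ld.MEM  -- no-port MEM/MEM
[6] i8&i9  ld.MEM+xor.ALU  -- dual
[7] i10&i11  beq.BR+sll.ALU  -- dual

CYCLES = 8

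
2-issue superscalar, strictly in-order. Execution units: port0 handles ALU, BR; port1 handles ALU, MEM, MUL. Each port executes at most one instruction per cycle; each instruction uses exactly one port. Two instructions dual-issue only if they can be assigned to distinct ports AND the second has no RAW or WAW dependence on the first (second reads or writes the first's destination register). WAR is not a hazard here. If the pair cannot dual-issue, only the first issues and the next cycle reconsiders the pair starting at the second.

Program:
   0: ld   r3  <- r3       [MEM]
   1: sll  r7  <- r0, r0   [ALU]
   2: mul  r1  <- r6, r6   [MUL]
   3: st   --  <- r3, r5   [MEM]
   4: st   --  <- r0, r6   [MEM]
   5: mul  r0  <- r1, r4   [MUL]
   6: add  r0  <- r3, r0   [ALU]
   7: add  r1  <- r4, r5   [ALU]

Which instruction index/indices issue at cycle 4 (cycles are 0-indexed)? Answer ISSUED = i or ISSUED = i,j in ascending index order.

ISSUED = 5

c0: i0/i1 ld/sll  pair
c1: i2 mul  no-port MUL/MEM
c2: i3 st  no-port MEM/MEM
c3: i4 st  no-port MEM/MUL
c4: i5 mul  RAW+WAW r0
c5: i6/i7 add/add  pair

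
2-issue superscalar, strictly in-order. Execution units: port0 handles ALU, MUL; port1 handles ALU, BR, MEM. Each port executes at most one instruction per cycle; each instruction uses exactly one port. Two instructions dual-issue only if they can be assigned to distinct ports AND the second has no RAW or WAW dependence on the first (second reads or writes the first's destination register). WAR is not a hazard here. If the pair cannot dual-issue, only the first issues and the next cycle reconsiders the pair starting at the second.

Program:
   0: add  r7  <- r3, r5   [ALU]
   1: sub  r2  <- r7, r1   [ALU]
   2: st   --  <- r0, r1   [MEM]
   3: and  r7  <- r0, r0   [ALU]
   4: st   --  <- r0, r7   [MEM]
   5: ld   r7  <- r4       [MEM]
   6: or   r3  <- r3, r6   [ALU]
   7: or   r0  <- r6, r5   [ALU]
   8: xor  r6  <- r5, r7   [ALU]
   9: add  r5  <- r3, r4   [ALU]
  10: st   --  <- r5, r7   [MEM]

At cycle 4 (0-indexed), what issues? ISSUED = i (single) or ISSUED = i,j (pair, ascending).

ISSUED = 5,6

#0 head=0: add.ALU i0 RAW r7
#1 head=1: sub.ALU/st.MEM i1,i2 pair
#2 head=3: and.ALU i3 RAW r7
#3 head=4: st.MEM i4 no-port MEM/MEM
#4 head=5: ld.MEM/or.ALU i5,i6 pair
#5 head=7: or.ALU/xor.ALU i7,i8 pair
#6 head=9: add.ALU i9 RAW r5
#7 head=10: st.MEM i10 tail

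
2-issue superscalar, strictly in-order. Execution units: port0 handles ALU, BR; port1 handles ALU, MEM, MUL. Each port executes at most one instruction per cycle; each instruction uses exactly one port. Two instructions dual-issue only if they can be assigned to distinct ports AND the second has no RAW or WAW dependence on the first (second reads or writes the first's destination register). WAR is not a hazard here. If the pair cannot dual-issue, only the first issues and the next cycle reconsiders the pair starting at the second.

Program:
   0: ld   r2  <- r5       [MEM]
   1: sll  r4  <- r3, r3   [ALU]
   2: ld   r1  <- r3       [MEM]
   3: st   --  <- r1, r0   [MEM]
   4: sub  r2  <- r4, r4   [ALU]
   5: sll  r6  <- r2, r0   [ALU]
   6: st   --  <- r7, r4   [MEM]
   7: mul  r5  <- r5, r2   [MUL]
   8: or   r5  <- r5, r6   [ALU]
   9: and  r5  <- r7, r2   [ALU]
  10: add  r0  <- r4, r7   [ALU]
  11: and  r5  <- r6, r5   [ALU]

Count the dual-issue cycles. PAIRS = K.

PAIRS = 4

0. ld.MEM/sll.ALU @i0+i1  | pair
1. ld.MEM @i2  | no-port MEM/MEM
2. st.MEM/sub.ALU @i3+i4  | pair
3. sll.ALU/st.MEM @i5+i6  | pair
4. mul.MUL @i7  | RAW+WAW r5
5. or.ALU @i8  | WAW r5
6. and.ALU/add.ALU @i9+i10  | pair
7. and.ALU @i11  | tail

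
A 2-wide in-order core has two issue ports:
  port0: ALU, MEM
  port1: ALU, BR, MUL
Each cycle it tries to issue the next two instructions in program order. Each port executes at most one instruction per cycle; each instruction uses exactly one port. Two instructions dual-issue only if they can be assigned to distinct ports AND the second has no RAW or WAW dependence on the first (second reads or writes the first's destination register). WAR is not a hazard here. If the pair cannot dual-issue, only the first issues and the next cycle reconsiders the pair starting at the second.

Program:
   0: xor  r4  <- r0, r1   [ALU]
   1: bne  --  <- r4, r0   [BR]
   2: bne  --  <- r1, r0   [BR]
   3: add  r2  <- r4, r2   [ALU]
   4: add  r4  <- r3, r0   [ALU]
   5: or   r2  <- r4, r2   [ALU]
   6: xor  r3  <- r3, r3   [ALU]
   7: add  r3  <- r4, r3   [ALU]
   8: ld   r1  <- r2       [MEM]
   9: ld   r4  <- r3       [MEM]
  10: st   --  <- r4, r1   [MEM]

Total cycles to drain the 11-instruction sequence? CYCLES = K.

CYCLES = 8

#0 head=0: xor i0 RAW r4
#1 head=1: bne i1 no-port BR/BR
#2 head=2: bne+add i2&i3 pair
#3 head=4: add i4 RAW r4
#4 head=5: or+xor i5&i6 pair
#5 head=7: add+ld i7&i8 pair
#6 head=9: ld i9 no-port MEM/MEM
#7 head=10: st i10 tail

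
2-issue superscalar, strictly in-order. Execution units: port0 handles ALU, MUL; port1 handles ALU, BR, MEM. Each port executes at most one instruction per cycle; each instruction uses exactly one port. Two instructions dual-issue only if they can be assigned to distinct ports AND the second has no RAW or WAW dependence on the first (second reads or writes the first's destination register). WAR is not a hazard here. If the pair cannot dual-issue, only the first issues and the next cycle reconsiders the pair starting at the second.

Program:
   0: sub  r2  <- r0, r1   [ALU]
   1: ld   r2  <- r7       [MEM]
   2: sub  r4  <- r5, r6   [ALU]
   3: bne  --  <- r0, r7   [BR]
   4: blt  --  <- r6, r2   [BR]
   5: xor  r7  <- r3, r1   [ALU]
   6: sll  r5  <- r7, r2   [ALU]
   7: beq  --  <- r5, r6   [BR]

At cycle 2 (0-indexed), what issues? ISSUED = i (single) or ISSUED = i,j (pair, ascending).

t=0 i0:sub.ALU ; WAW r2
t=1 i1&i2:ld.MEM/sub.ALU ; pair
t=2 i3:bne.BR ; no-port BR/BR
t=3 i4&i5:blt.BR/xor.ALU ; pair
t=4 i6:sll.ALU ; RAW r5
t=5 i7:beq.BR ; tail

ISSUED = 3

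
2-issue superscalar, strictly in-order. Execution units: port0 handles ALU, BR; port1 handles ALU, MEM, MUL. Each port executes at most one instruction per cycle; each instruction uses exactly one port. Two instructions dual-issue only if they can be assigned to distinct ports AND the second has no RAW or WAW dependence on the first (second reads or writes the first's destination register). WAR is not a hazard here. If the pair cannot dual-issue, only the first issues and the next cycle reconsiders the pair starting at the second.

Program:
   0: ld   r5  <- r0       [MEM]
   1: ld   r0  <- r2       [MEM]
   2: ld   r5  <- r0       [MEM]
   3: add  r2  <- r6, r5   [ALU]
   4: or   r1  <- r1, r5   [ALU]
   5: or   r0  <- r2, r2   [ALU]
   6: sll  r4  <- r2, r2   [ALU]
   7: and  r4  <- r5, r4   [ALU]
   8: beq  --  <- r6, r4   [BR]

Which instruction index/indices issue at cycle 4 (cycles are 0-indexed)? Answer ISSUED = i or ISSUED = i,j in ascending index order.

t=0 i0:ld ; no-port MEM/MEM
t=1 i1:ld ; no-port MEM/MEM
t=2 i2:ld ; RAW r5
t=3 i3/i4:add+or ; 2-wide
t=4 i5/i6:or+sll ; 2-wide
t=5 i7:and ; RAW r4
t=6 i8:beq ; tail

ISSUED = 5,6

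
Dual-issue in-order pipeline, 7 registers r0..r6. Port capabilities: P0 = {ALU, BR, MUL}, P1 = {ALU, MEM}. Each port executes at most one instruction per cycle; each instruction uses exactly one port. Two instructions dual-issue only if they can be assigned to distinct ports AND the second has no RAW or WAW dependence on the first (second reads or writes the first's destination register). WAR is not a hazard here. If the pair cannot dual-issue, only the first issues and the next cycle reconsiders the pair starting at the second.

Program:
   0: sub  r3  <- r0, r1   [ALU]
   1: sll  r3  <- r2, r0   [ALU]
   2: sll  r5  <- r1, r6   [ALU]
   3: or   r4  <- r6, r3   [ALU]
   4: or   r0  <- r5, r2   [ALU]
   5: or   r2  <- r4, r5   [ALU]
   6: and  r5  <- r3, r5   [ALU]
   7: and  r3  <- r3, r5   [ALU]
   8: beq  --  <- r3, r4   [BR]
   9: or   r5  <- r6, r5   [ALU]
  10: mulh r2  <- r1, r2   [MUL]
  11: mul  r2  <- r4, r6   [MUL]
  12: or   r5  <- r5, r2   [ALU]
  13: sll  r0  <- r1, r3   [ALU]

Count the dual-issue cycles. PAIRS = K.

t=0 i0:sub.ALU ; WAW r3
t=1 i1&i2:sll.ALU;sll.ALU ; dual
t=2 i3&i4:or.ALU;or.ALU ; dual
t=3 i5&i6:or.ALU;and.ALU ; dual
t=4 i7:and.ALU ; RAW r3
t=5 i8&i9:beq.BR;or.ALU ; dual
t=6 i10:mulh.MUL ; no-port MUL/MUL
t=7 i11:mul.MUL ; RAW r2
t=8 i12&i13:or.ALU;sll.ALU ; dual

PAIRS = 5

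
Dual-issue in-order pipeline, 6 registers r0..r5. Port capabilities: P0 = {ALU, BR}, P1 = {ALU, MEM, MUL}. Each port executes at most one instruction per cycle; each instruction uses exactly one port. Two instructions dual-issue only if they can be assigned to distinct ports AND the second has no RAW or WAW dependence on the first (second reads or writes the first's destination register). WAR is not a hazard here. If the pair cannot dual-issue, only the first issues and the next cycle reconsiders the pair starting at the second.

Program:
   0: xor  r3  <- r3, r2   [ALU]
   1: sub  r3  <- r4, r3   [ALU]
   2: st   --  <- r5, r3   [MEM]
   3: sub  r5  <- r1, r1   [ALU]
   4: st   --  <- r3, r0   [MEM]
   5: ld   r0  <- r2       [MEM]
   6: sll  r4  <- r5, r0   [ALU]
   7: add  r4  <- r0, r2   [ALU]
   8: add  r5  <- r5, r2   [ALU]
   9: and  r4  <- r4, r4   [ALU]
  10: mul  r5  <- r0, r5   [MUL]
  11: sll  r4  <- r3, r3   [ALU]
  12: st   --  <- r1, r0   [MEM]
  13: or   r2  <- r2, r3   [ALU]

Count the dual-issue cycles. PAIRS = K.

0. xor @i0  | RAW+WAW r3
1. sub @i1  | RAW r3
2. st;sub @i2+i3  | dual
3. st @i4  | no-port MEM/MEM
4. ld @i5  | RAW r0
5. sll @i6  | WAW r4
6. add;add @i7+i8  | dual
7. and;mul @i9+i10  | dual
8. sll;st @i11+i12  | dual
9. or @i13  | tail

PAIRS = 4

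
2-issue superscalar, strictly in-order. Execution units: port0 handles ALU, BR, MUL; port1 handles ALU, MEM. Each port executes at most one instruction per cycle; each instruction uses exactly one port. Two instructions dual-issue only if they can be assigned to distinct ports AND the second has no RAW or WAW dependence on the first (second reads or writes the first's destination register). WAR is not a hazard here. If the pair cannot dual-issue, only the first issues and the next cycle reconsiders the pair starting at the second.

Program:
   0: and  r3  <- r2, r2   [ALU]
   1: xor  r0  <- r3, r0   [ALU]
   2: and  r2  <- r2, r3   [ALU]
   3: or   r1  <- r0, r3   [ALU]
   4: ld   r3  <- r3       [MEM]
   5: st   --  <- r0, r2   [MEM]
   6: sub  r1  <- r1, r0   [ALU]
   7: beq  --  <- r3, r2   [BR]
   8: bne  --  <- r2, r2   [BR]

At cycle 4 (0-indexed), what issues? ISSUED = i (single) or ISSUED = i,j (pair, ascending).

[0] i0  and.ALU  -- RAW r3
[1] i1/i2  xor.ALU and.ALU  -- 2-wide
[2] i3/i4  or.ALU ld.MEM  -- 2-wide
[3] i5/i6  st.MEM sub.ALU  -- 2-wide
[4] i7  beq.BR  -- no-port BR/BR
[5] i8  bne.BR  -- tail

ISSUED = 7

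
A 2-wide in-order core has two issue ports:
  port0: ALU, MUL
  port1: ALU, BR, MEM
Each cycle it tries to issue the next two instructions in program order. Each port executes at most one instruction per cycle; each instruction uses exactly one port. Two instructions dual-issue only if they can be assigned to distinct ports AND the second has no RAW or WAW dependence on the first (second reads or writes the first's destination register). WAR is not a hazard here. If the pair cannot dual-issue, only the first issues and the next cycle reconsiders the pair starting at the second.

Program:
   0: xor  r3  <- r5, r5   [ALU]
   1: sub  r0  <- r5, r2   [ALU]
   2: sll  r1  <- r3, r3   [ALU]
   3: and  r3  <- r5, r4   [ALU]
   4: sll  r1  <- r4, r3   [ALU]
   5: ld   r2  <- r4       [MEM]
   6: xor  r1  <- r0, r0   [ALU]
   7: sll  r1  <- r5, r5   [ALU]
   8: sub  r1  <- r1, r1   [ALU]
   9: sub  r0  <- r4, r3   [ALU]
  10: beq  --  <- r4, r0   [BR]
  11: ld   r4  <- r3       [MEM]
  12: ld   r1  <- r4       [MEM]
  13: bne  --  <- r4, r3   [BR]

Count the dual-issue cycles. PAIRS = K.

t=0 i0&i1:xor.ALU/sub.ALU ; dual
t=1 i2&i3:sll.ALU/and.ALU ; dual
t=2 i4&i5:sll.ALU/ld.MEM ; dual
t=3 i6:xor.ALU ; WAW r1
t=4 i7:sll.ALU ; RAW+WAW r1
t=5 i8&i9:sub.ALU/sub.ALU ; dual
t=6 i10:beq.BR ; no-port BR/MEM
t=7 i11:ld.MEM ; no-port MEM/MEM
t=8 i12:ld.MEM ; no-port MEM/BR
t=9 i13:bne.BR ; tail

PAIRS = 4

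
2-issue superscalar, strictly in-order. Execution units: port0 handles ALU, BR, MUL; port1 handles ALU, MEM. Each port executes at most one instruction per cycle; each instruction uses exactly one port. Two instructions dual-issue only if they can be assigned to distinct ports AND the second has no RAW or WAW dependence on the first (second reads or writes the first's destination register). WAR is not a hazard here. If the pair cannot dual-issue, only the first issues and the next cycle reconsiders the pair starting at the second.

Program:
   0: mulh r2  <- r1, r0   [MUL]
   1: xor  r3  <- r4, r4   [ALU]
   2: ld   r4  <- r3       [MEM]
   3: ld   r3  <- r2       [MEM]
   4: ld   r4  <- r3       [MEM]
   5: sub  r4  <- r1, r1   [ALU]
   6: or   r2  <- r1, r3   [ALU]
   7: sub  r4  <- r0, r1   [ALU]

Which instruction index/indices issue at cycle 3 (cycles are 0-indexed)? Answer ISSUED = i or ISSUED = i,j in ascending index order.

ISSUED = 4

#0 head=0: mulh.MUL xor.ALU i0&i1 dual
#1 head=2: ld.MEM i2 no-port MEM/MEM
#2 head=3: ld.MEM i3 no-port MEM/MEM
#3 head=4: ld.MEM i4 WAW r4
#4 head=5: sub.ALU or.ALU i5&i6 dual
#5 head=7: sub.ALU i7 tail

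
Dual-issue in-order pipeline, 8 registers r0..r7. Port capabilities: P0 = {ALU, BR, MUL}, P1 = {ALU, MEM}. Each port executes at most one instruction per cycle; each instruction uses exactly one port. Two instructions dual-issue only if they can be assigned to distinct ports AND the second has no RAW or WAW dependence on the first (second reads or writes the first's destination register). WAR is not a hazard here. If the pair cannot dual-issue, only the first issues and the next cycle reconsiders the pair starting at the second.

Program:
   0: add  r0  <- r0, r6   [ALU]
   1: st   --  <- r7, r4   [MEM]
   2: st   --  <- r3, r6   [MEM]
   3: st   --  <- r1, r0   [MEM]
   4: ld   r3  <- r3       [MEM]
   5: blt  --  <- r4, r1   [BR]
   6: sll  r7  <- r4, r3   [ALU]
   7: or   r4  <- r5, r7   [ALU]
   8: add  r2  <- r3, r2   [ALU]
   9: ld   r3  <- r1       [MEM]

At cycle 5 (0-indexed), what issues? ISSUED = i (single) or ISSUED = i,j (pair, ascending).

t=0 i0/i1:add/st ; pair
t=1 i2:st ; no-port MEM/MEM
t=2 i3:st ; no-port MEM/MEM
t=3 i4/i5:ld/blt ; pair
t=4 i6:sll ; RAW r7
t=5 i7/i8:or/add ; pair
t=6 i9:ld ; tail

ISSUED = 7,8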